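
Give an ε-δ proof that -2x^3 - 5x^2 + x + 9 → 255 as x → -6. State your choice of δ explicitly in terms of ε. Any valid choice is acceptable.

δ = min(1, ε/188)

Let ε > 0 be given. We want δ > 0 such that 0 < |x + 6| < δ implies |(-2x^3 - 5x^2 + x + 9) − 255| < ε.
(-2x^3 - 5x^2 + x + 9) − 255 = -2x^3 - 5x^2 + x - 246 = (x + 6)(-2x^2 + 7x - 41).
So |(-2x^3 - 5x^2 + x + 9) − 255| = |x + 6|·|-2x^2 + 7x - 41|.
Require δ ≤ 1. Then |x + 6| < 1 gives |x| < 7, and by the triangle inequality |-2x^2 + 7x - 41| ≤ 2·7^2 + 7·7 + 41 = 188.
Hence |(-2x^3 - 5x^2 + x + 9) − 255| ≤ 188|x + 6| < ε provided |x + 6| < ε/188.
Take δ = min(1, ε/188). Then 0 < |x + 6| < δ gives both |x + 6| < 1 and |x + 6| < ε/188, so |(-2x^3 - 5x^2 + x + 9) − 255| < ε.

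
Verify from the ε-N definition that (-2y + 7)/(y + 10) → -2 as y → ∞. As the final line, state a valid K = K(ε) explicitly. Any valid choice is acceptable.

K = 27/ε

Let ε > 0 be given. We seek K > 0 such that y > K implies |(-2y + 7)/(y + 10) + 2| < ε.
(-2y + 7)/(y + 10) + 2 = ((-2y + 7) − (-2)(y + 10)) / ((y + 10)) = 27/((y + 10)).
For y > 0 we have y + 10 > y, so |(-2y + 7)/(y + 10) + 2| = 27/((y + 10)) < 27/(y) = 27/y.
Thus |(-2y + 7)/(y + 10) + 2| < ε whenever y > 27/ε.
Take K = 27/ε. If y > K then |(-2y + 7)/(y + 10) + 2| < 27/y < ε.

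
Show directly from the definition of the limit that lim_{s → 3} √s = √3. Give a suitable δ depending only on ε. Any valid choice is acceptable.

δ = min(3, √3·ε)

Fix ε > 0. We want δ > 0 such that 0 < |s − 3| < δ implies |√s − √3| < ε.
Multiplying by the conjugate, |√s − √3| = |s − 3|/(√s + √3).
Restrict δ ≤ 3 so that |s − 3| < 3 forces s > 0, and then √s + √3 > √3.
Hence |√s − √3| < |s − 3|/√3, which is < ε once |s − 3| < √3·ε.
Take δ = min(3, √3·ε). If 0 < |s − 3| < δ then s > 0 and |√s − √3| < |s − 3|/√3 < ε.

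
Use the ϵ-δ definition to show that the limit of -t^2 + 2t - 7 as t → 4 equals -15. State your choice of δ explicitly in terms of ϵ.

δ = min(1, ϵ/7)

Let ϵ > 0 be given. We want δ > 0 such that 0 < |t − 4| < δ implies |(-t^2 + 2t - 7) + 15| < ϵ.
(-t^2 + 2t - 7) + 15 = -t^2 + 2t + 8 = (t − 4)(-t - 2).
So |(-t^2 + 2t - 7) + 15| = |t − 4|·|-t - 2|.
Require δ ≤ 1. Then |t − 4| < 1 gives |t| < 5, and by the triangle inequality |-t - 2| ≤ 5 + 2 = 7.
Hence |(-t^2 + 2t - 7) + 15| ≤ 7|t − 4| < ϵ provided |t − 4| < ϵ/7.
Take δ = min(1, ϵ/7). Then 0 < |t − 4| < δ gives both |t − 4| < 1 and |t − 4| < ϵ/7, so |(-t^2 + 2t - 7) + 15| < ϵ.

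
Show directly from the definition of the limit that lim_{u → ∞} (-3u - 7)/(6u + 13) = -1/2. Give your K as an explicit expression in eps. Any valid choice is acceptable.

Let eps > 0. We seek K > 0 such that u > K implies |(-3u - 7)/(6u + 13) + 1/2| < eps.
(-3u - 7)/(6u + 13) + 1/2 = (6(-3u - 7) − (-3)(6u + 13)) / (6(6u + 13)) = -3/(6(6u + 13)).
For u > 0 we have 6u + 13 > 6u, so |(-3u - 7)/(6u + 13) + 1/2| = 3/(6(6u + 13)) < 3/(6·6u) = (1/12)/u.
Thus |(-3u - 7)/(6u + 13) + 1/2| < eps whenever u > (1/12)/eps.
Take K = (1/12)/eps. If u > K then |(-3u - 7)/(6u + 13) + 1/2| < (1/12)/u < eps.

K = (1/12)/eps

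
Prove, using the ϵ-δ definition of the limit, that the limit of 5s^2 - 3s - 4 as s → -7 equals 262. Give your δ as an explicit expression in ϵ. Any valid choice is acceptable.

δ = min(2, ϵ/83)

Fix ϵ > 0. We want δ > 0 such that 0 < |s + 7| < δ implies |(5s^2 - 3s - 4) − 262| < ϵ.
(5s^2 - 3s - 4) − 262 = 5s^2 - 3s - 266 = (s + 7)(5s - 38).
So |(5s^2 - 3s - 4) − 262| = |s + 7|·|5s - 38|.
Require δ ≤ 2. Then |s + 7| < 2 gives |s| < 9, and by the triangle inequality |5s - 38| ≤ 5·9 + 38 = 83.
Hence |(5s^2 - 3s - 4) − 262| ≤ 83|s + 7| < ϵ provided |s + 7| < ϵ/83.
Take δ = min(2, ϵ/83). Then 0 < |s + 7| < δ gives both |s + 7| < 2 and |s + 7| < ϵ/83, so |(5s^2 - 3s - 4) − 262| < ϵ.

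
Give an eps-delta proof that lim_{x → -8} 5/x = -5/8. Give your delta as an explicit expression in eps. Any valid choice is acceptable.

Suppose eps > 0. We seek delta > 0 such that 0 < |x + 8| < delta implies |5/x + 5/8| < eps.
|5/x + 5/8| = 5·|-8 − x|/(8·|x|) = 5|x + 8|/(8|x|).
Require delta ≤ 4 so that |x| > 8 − 4 = 4, hence 8|x| > 32.
Then |5/x + 5/8| < 5|x + 8|/32, which is < eps when |x + 8| < (32/5)eps.
Take delta = min(4, (32/5)eps). Then 0 < |x + 8| < delta gives both |x + 8| < 4 and |x + 8| < (32/5)eps, so |5/x + 5/8| < eps.

delta = min(4, (32/5)eps)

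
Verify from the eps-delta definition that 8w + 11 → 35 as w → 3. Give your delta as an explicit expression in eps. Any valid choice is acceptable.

Fix eps > 0. We need delta > 0 so that 0 < |w − 3| < delta implies |(8w + 11) − 35| < eps.
|(8w + 11) − 35| = |8w - 24| = 8|w − 3|.
Thus it suffices that |w − 3| < eps/8.
Take delta = eps/8. If 0 < |w − 3| < delta then |(8w + 11) − 35| = 8|w − 3| < 8·(eps/8) = eps.

delta = eps/8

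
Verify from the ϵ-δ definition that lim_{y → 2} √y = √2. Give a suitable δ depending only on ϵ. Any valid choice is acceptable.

Let ϵ > 0 be given. We want δ > 0 such that 0 < |y − 2| < δ implies |√y − √2| < ϵ.
Rationalise: √y − √2 = (y − 2)/(√y + √2), so |√y − √2| = |y − 2|/(√y + √2).
Restrict δ ≤ 2 so that |y − 2| < 2 forces y > 0, and then √y + √2 > √2.
Hence |√y − √2| < |y − 2|/√2, which is < ϵ once |y − 2| < √2·ϵ.
Take δ = min(2, √2·ϵ). If 0 < |y − 2| < δ then y > 0 and |√y − √2| < |y − 2|/√2 < ϵ.

δ = min(2, √2·ϵ)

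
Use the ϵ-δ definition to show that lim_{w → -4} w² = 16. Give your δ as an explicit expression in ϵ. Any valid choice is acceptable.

Let ϵ > 0. We seek δ > 0 with 0 < |w + 4| < δ ⇒ |w² − 16| < ϵ.
Factor: w² − 16 = (w + 4)(w - 4), so |w² − 16| = |w + 4|·|w - 4|.
Impose δ ≤ 2 so that |w| < 6; then |w - 4| ≤ 10.
Hence |w² − 16| ≤ 10|w + 4|, which is < ϵ once |w + 4| < ϵ/10.
Take δ = min(2, ϵ/10). If 0 < |w + 4| < δ then both bounds hold and |w² − 16| ≤ 10|w + 4| < 10·(ϵ/10) = ϵ.

δ = min(2, ϵ/10)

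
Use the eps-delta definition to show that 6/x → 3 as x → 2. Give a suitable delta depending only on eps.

delta = min(1, (1/3)eps)

Fix eps > 0. We seek delta > 0 such that 0 < |x − 2| < delta implies |6/x − 3| < eps.
|6/x − 3| = 6·|2 − x|/(2·|x|) = 6|x − 2|/(2|x|).
Restrict delta ≤ 1. Then |x − 2| < 1 gives |x| > 1, so 2|x| > 2.
Then |6/x − 3| < 6|x − 2|/2, which is < eps when |x − 2| < (1/3)eps.
Take delta = min(1, (1/3)eps). Then 0 < |x − 2| < delta gives both |x − 2| < 1 and |x − 2| < (1/3)eps, so |6/x − 3| < eps.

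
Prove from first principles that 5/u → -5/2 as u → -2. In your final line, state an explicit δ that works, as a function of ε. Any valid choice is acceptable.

Let ε > 0. We seek δ > 0 such that 0 < |u + 2| < δ implies |5/u + 5/2| < ε.
|5/u + 5/2| = 5·|-2 − u|/(2·|u|) = 5|u + 2|/(2|u|).
Restrict δ ≤ 1. Then |u + 2| < 1 gives |u| > 1, so 2|u| > 2.
Then |5/u + 5/2| < 5|u + 2|/2, which is < ε when |u + 2| < (2/5)ε.
Take δ = min(1, (2/5)ε). Then 0 < |u + 2| < δ gives both |u + 2| < 1 and |u + 2| < (2/5)ε, so |5/u + 5/2| < ε.

δ = min(1, (2/5)ε)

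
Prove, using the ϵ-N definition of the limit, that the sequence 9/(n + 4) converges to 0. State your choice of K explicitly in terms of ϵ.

Suppose ϵ > 0. For n ≥ 1, |9/(n + 4) − 0| = 9/(n + 4) ≤ 9/n.
We need 9/n < ϵ, i.e. n > 9/ϵ.
Take K = 9/ϵ. If n > K then |9/(n + 4)| ≤ 9/n < ϵ.

K = 9/ϵ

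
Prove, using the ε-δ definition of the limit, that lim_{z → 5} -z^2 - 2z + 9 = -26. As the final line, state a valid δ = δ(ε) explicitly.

δ = min(1, ε/13)

Fix ε > 0. We want δ > 0 such that 0 < |z − 5| < δ implies |(-z^2 - 2z + 9) + 26| < ε.
(-z^2 - 2z + 9) + 26 = -z^2 - 2z + 35 = (z − 5)(-z - 7).
So |(-z^2 - 2z + 9) + 26| = |z − 5|·|-z - 7|.
Assume first that |z − 5| < 1, so |z| < 6. Then |-z - 7| ≤ 6 + 7 = 13.
Hence |(-z^2 - 2z + 9) + 26| ≤ 13|z − 5| < ε provided |z − 5| < ε/13.
Take δ = min(1, ε/13). Then 0 < |z − 5| < δ gives both |z − 5| < 1 and |z − 5| < ε/13, so |(-z^2 - 2z + 9) + 26| < ε.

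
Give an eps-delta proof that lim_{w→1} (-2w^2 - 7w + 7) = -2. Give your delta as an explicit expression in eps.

delta = min(1, eps/13)

Let eps > 0. We want delta > 0 such that 0 < |w − 1| < delta implies |(-2w^2 - 7w + 7) + 2| < eps.
(-2w^2 - 7w + 7) + 2 = -2w^2 - 7w + 9 = (w − 1)(-2w - 9).
So |(-2w^2 - 7w + 7) + 2| = |w − 1|·|-2w - 9|.
Require delta ≤ 1. Then |w − 1| < 1 gives |w| < 2, and by the triangle inequality |-2w - 9| ≤ 2·2 + 9 = 13.
Hence |(-2w^2 - 7w + 7) + 2| ≤ 13|w − 1| < eps provided |w − 1| < eps/13.
Choosing delta = min(1, eps/13) ensures both conditions, hence |(-2w^2 - 7w + 7) + 2| < eps.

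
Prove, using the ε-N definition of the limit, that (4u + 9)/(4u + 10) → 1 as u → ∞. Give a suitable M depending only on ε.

M = (1/4)/ε

Let ε > 0 be given. We seek M > 0 such that u > M implies |(4u + 9)/(4u + 10) − 1| < ε.
(4u + 9)/(4u + 10) − 1 = (4(4u + 9) − 4(4u + 10)) / (4(4u + 10)) = -4/(4(4u + 10)).
For u > 0 we have 4u + 10 > 4u, so |(4u + 9)/(4u + 10) − 1| = 4/(4(4u + 10)) < 4/(4·4u) = (1/4)/u.
Thus |(4u + 9)/(4u + 10) − 1| < ε whenever u > (1/4)/ε.
Take M = (1/4)/ε. If u > M then |(4u + 9)/(4u + 10) − 1| < (1/4)/u < ε.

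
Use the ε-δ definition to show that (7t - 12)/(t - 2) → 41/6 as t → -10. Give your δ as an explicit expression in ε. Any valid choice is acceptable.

Suppose ε > 0. We want δ > 0 with 0 < |t + 10| < δ ⇒ |(7t - 12)/(t - 2) − (41/6)| < ε.
Combining over a common denominator, (7t - 12)/(t - 2) − (41/6) = [(7t - 12)·(-12) − (-82)·(t - 2)] / [(-12)·(t - 2)] = -2(t + 10) / ((-12)(t - 2)).
So |(7t - 12)/(t - 2) − (41/6)| = 2|t + 10| / (12·|t − 2|).
Restrict δ ≤ 6. Then |t + 10| < 6 gives |t − 2| = |(t + 10) + (-12)| ≥ 12 − 6 = 6.
Hence |(7t - 12)/(t - 2) − (41/6)| < 2|t + 10|/(12·6) = (1/36)|t + 10|, which is < ε once |t + 10| < 36ε.
Take δ = min(6, 36ε). Then 0 < |t + 10| < δ forces both bounds, so |(7t - 12)/(t - 2) − (41/6)| < ε.

δ = min(6, 36ε)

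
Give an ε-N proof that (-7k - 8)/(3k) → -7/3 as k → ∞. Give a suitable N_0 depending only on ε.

N_0 = (8/3)/ε

Let ε > 0. For k ≥ 1, |(-7k - 8)/(3k) + 7/3| = |-24|/(3(3k)) = 24/(3(3k)).
Since 3k ≥ 3k for k ≥ 1, this is ≤ 24/(3·3k) = (8/3)/k.
So |(-7k - 8)/(3k) + 7/3| < ε whenever k > (8/3)/ε.
Take N_0 = (8/3)/ε. If k > N_0 then |(-7k - 8)/(3k) + 7/3| ≤ (8/3)/k < ε.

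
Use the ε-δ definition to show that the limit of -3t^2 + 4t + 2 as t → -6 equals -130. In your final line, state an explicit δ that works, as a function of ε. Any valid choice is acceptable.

Fix ε > 0. We want δ > 0 such that 0 < |t + 6| < δ implies |(-3t^2 + 4t + 2) + 130| < ε.
(-3t^2 + 4t + 2) + 130 = -3t^2 + 4t + 132 = (t + 6)(-3t + 22).
So |(-3t^2 + 4t + 2) + 130| = |t + 6|·|-3t + 22|.
Assume first that |t + 6| < 1, so |t| < 7. Then |-3t + 22| ≤ 3·7 + 22 = 43.
Hence |(-3t^2 + 4t + 2) + 130| ≤ 43|t + 6| < ε provided |t + 6| < ε/43.
Choosing δ = min(1, ε/43) ensures both conditions, hence |(-3t^2 + 4t + 2) + 130| < ε.

δ = min(1, ε/43)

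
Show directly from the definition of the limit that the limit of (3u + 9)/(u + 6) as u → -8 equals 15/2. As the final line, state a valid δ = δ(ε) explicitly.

Fix ε > 0. We want δ > 0 with 0 < |u + 8| < δ ⇒ |(3u + 9)/(u + 6) − (15/2)| < ε.
Combining over a common denominator, (3u + 9)/(u + 6) − (15/2) = [(3u + 9)·(-2) − (-15)·(u + 6)] / [(-2)·(u + 6)] = 9(u + 8) / ((-2)(u + 6)).
So |(3u + 9)/(u + 6) − (15/2)| = 9|u + 8| / (2·|u + 6|).
Require δ ≤ 1, so |u + 6| ≥ |-2| − |u + 8| > 2 − 1 = 1.
Hence |(3u + 9)/(u + 6) − (15/2)| < 9|u + 8|/(2·1) = (9/2)|u + 8|, which is < ε once |u + 8| < (2/9)ε.
Take δ = min(1, (2/9)ε). Then 0 < |u + 8| < δ forces both bounds, so |(3u + 9)/(u + 6) − (15/2)| < ε.

δ = min(1, (2/9)ε)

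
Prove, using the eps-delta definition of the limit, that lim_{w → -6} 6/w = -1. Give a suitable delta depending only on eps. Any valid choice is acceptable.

Fix eps > 0. We seek delta > 0 such that 0 < |w + 6| < delta implies |6/w + 1| < eps.
|6/w + 1| = 6·|-6 − w|/(6·|w|) = 6|w + 6|/(6|w|).
Require delta ≤ 3 so that |w| > 6 − 3 = 3, hence 6|w| > 18.
Then |6/w + 1| < 6|w + 6|/18, which is < eps when |w + 6| < 3eps.
Take delta = min(3, 3eps). Then 0 < |w + 6| < delta gives both |w + 6| < 3 and |w + 6| < 3eps, so |6/w + 1| < eps.

delta = min(3, 3eps)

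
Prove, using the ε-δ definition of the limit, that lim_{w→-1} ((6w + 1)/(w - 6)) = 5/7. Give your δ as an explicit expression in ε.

Fix ε > 0. We want δ > 0 with 0 < |w + 1| < δ ⇒ |(6w + 1)/(w - 6) − (5/7)| < ε.
Combining over a common denominator, (6w + 1)/(w - 6) − (5/7) = [(6w + 1)·(-7) − (-5)·(w - 6)] / [(-7)·(w - 6)] = -37(w + 1) / ((-7)(w - 6)).
So |(6w + 1)/(w - 6) − (5/7)| = 37|w + 1| / (7·|w − 6|).
Require δ ≤ 7/2, so |w − 6| ≥ |-7| − |w + 1| > 7 − 7/2 = 7/2.
Hence |(6w + 1)/(w - 6) − (5/7)| < 37|w + 1|/(7·(7/2)) = (74/49)|w + 1|, which is < ε once |w + 1| < (49/74)ε.
Take δ = min(7/2, (49/74)ε). Then 0 < |w + 1| < δ forces both bounds, so |(6w + 1)/(w - 6) − (5/7)| < ε.

δ = min(7/2, (49/74)ε)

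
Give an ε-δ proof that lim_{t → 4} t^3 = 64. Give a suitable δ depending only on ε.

Fix ε > 0. We seek δ > 0 with 0 < |t − 4| < δ ⇒ |t^3 − 64| < ε.
Factor: t^3 − 64 = (t − 4)(t^2 + 4t + 16), so |t^3 − 64| = |t − 4|·|t^2 + 4t + 16|.
Impose δ ≤ 1 so that |t| < 5; then |t^2 + 4t + 16| ≤ 61.
Hence |t^3 − 64| ≤ 61|t − 4|, which is < ε once |t − 4| < ε/61.
Take δ = min(1, ε/61). If 0 < |t − 4| < δ then both bounds hold and |t^3 − 64| ≤ 61|t − 4| < 61·(ε/61) = ε.

δ = min(1, ε/61)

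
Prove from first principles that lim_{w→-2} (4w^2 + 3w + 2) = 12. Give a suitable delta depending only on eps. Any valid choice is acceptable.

delta = min(1, eps/17)

Suppose eps > 0. We want delta > 0 such that 0 < |w + 2| < delta implies |(4w^2 + 3w + 2) − 12| < eps.
(4w^2 + 3w + 2) − 12 = 4w^2 + 3w - 10 = (w + 2)(4w - 5).
So |(4w^2 + 3w + 2) − 12| = |w + 2|·|4w - 5|.
Require delta ≤ 1. Then |w + 2| < 1 gives |w| < 3, and by the triangle inequality |4w - 5| ≤ 4·3 + 5 = 17.
Hence |(4w^2 + 3w + 2) − 12| ≤ 17|w + 2| < eps provided |w + 2| < eps/17.
Take delta = min(1, eps/17). Then 0 < |w + 2| < delta gives both |w + 2| < 1 and |w + 2| < eps/17, so |(4w^2 + 3w + 2) − 12| < eps.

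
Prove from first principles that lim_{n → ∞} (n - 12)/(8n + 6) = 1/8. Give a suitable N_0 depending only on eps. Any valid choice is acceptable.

Let eps > 0 be given. For n ≥ 1, |(n - 12)/(8n + 6) − (1/8)| = |-102|/(8(8n + 6)) = 102/(8(8n + 6)).
Since 8n + 6 ≥ 8n for n ≥ 1, this is ≤ 102/(8·8n) = (51/32)/n.
So |(n - 12)/(8n + 6) − (1/8)| < eps whenever n > (51/32)/eps.
Take N_0 = (51/32)/eps. If n > N_0 then |(n - 12)/(8n + 6) − (1/8)| ≤ (51/32)/n < eps.

N_0 = (51/32)/eps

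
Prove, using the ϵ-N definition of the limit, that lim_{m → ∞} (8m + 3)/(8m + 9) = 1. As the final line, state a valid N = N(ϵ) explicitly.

N = (3/4)/ϵ

Let ϵ > 0 be given. For m ≥ 1, |(8m + 3)/(8m + 9) − 1| = |-48|/(8(8m + 9)) = 48/(8(8m + 9)).
Since 8m + 9 ≥ 8m for m ≥ 1, this is ≤ 48/(8·8m) = (3/4)/m.
So |(8m + 3)/(8m + 9) − 1| < ϵ whenever m > (3/4)/ϵ.
Take N = (3/4)/ϵ. If m > N then |(8m + 3)/(8m + 9) − 1| ≤ (3/4)/m < ϵ.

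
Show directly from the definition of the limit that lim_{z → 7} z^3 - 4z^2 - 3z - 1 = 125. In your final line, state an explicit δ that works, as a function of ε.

δ = min(2, ε/126)

Suppose ε > 0. We want δ > 0 such that 0 < |z − 7| < δ implies |(z^3 - 4z^2 - 3z - 1) − 125| < ε.
(z^3 - 4z^2 - 3z - 1) − 125 = z^3 - 4z^2 - 3z - 126 = (z − 7)(z^2 + 3z + 18).
So |(z^3 - 4z^2 - 3z - 1) − 125| = |z − 7|·|z^2 + 3z + 18|.
Require δ ≤ 2. Then |z − 7| < 2 gives |z| < 9, and by the triangle inequality |z^2 + 3z + 18| ≤ 9^2 + 3·9 + 18 = 126.
Hence |(z^3 - 4z^2 - 3z - 1) − 125| ≤ 126|z − 7| < ε provided |z − 7| < ε/126.
Take δ = min(2, ε/126). Then 0 < |z − 7| < δ gives both |z − 7| < 2 and |z − 7| < ε/126, so |(z^3 - 4z^2 - 3z - 1) − 125| < ε.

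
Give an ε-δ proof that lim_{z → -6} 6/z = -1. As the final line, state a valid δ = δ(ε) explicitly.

Suppose ε > 0. We seek δ > 0 such that 0 < |z + 6| < δ implies |6/z + 1| < ε.
|6/z + 1| = 6·|-6 − z|/(6·|z|) = 6|z + 6|/(6|z|).
Restrict δ ≤ 3. Then |z + 6| < 3 gives |z| > 3, so 6|z| > 18.
Then |6/z + 1| < 6|z + 6|/18, which is < ε when |z + 6| < 3ε.
Take δ = min(3, 3ε). Then 0 < |z + 6| < δ gives both |z + 6| < 3 and |z + 6| < 3ε, so |6/z + 1| < ε.

δ = min(3, 3ε)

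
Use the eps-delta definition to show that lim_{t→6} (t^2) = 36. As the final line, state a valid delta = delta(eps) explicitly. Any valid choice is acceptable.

Let eps > 0 be given. We seek delta > 0 with 0 < |t − 6| < delta ⇒ |t^2 − 36| < eps.
Factor: t^2 − 36 = (t − 6)(t + 6), so |t^2 − 36| = |t − 6|·|t + 6|.
Impose delta ≤ 1 so that |t| < 7; then |t + 6| ≤ 13.
Hence |t^2 − 36| ≤ 13|t − 6|, which is < eps once |t − 6| < eps/13.
Take delta = min(1, eps/13). If 0 < |t − 6| < delta then both bounds hold and |t^2 − 36| ≤ 13|t − 6| < 13·(eps/13) = eps.

delta = min(1, eps/13)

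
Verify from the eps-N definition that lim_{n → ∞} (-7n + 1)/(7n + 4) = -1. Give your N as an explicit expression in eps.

N = (5/7)/eps

Let eps > 0 be given. For n ≥ 1, |(-7n + 1)/(7n + 4) + 1| = |35|/(7(7n + 4)) = 35/(7(7n + 4)).
Since 7n + 4 ≥ 7n for n ≥ 1, this is ≤ 35/(7·7n) = (5/7)/n.
So |(-7n + 1)/(7n + 4) + 1| < eps whenever n > (5/7)/eps.
Take N = (5/7)/eps. If n > N then |(-7n + 1)/(7n + 4) + 1| ≤ (5/7)/n < eps.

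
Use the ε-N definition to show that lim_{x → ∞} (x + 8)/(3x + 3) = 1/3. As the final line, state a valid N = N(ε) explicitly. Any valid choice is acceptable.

N = (7/3)/ε

Suppose ε > 0. We seek N > 0 such that x > N implies |(x + 8)/(3x + 3) − (1/3)| < ε.
(x + 8)/(3x + 3) − (1/3) = (3(x + 8) − (3x + 3)) / (3(3x + 3)) = 21/(3(3x + 3)).
For x > 0 we have 3x + 3 > 3x, so |(x + 8)/(3x + 3) − (1/3)| = 21/(3(3x + 3)) < 21/(3·3x) = (7/3)/x.
Thus |(x + 8)/(3x + 3) − (1/3)| < ε whenever x > (7/3)/ε.
Take N = (7/3)/ε. If x > N then |(x + 8)/(3x + 3) − (1/3)| < (7/3)/x < ε.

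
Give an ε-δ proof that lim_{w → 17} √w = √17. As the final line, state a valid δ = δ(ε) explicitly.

Suppose ε > 0. We want δ > 0 such that 0 < |w − 17| < δ implies |√w − √17| < ε.
Multiplying by the conjugate, |√w − √17| = |w − 17|/(√w + √17).
Restrict δ ≤ 17 so that |w − 17| < 17 forces w > 0, and then √w + √17 > √17.
Hence |√w − √17| < |w − 17|/√17, which is < ε once |w − 17| < √17·ε.
Take δ = min(17, √17·ε). If 0 < |w − 17| < δ then w > 0 and |√w − √17| < |w − 17|/√17 < ε.

δ = min(17, √17·ε)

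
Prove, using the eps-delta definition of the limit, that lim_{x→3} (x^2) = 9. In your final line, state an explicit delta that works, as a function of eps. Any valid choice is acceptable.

Suppose eps > 0. We seek delta > 0 with 0 < |x − 3| < delta ⇒ |x^2 − 9| < eps.
Factor: x^2 − 9 = (x − 3)(x + 3), so |x^2 − 9| = |x − 3|·|x + 3|.
Restrict delta ≤ 1. Then |x − 3| < 1 gives |x| < 4, so by the triangle inequality |x + 3| ≤ 4 + 3 = 7.
Hence |x^2 − 9| ≤ 7|x − 3|, which is < eps once |x − 3| < eps/7.
Take delta = min(1, eps/7). If 0 < |x − 3| < delta then both bounds hold and |x^2 − 9| ≤ 7|x − 3| < 7·(eps/7) = eps.

delta = min(1, eps/7)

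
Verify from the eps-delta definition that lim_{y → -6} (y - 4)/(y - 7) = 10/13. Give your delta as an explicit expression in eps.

Fix eps > 0. We want delta > 0 with 0 < |y + 6| < delta ⇒ |(y - 4)/(y - 7) − (10/13)| < eps.
Combining over a common denominator, (y - 4)/(y - 7) − (10/13) = [(y - 4)·(-13) − (-10)·(y - 7)] / [(-13)·(y - 7)] = -3(y + 6) / ((-13)(y - 7)).
So |(y - 4)/(y - 7) − (10/13)| = 3|y + 6| / (13·|y − 7|).
Require delta ≤ 13/2, so |y − 7| ≥ |-13| − |y + 6| > 13 − 13/2 = 13/2.
Hence |(y - 4)/(y - 7) − (10/13)| < 3|y + 6|/(13·(13/2)) = (6/169)|y + 6|, which is < eps once |y + 6| < (169/6)eps.
Take delta = min(13/2, (169/6)eps). Then 0 < |y + 6| < delta forces both bounds, so |(y - 4)/(y - 7) − (10/13)| < eps.

delta = min(13/2, (169/6)eps)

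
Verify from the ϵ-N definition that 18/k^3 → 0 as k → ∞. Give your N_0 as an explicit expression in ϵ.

N_0 = (18/ϵ)^{1/3}

Suppose ϵ > 0. For k ≥ 1, |18/k^3 − 0| = 18/k^3.
18/k^3 < ϵ ⇔ k^3 > 18/ϵ ⇔ k > (18/ϵ)^{1/3}.
Take N_0 = (18/ϵ)^{1/3}. Then k > N_0 implies 18/k^3 < ϵ.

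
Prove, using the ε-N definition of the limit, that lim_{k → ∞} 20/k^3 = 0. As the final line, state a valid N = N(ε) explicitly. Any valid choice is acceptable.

Fix ε > 0. For k ≥ 1, |20/k^3 − 0| = 20/k^3.
20/k^3 < ε ⇔ k^3 > 20/ε ⇔ k > (20/ε)^{1/3}.
Take N = (20/ε)^{1/3}. Then k > N implies 20/k^3 < ε.

N = (20/ε)^{1/3}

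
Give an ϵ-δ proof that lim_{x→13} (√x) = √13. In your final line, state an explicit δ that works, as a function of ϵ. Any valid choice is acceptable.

Fix ϵ > 0. We want δ > 0 such that 0 < |x − 13| < δ implies |√x − √13| < ϵ.
Multiplying by the conjugate, |√x − √13| = |x − 13|/(√x + √13).
Restrict δ ≤ 13 so that |x − 13| < 13 forces x > 0, and then √x + √13 > √13.
Hence |√x − √13| < |x − 13|/√13, which is < ϵ once |x − 13| < √13·ϵ.
Take δ = min(13, √13·ϵ). If 0 < |x − 13| < δ then x > 0 and |√x − √13| < |x − 13|/√13 < ϵ.

δ = min(13, √13·ϵ)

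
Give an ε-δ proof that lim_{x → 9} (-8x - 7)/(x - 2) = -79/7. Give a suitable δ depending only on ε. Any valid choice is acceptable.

δ = min(7/2, (49/46)ε)

Let ε > 0 be given. We want δ > 0 with 0 < |x − 9| < δ ⇒ |(-8x - 7)/(x - 2) + 79/7| < ε.
Combining over a common denominator, (-8x - 7)/(x - 2) + 79/7 = [(-8x - 7)·7 − (-79)·(x - 2)] / [7·(x - 2)] = 23(x − 9) / (7(x - 2)).
So |(-8x - 7)/(x - 2) + 79/7| = 23|x − 9| / (7·|x − 2|).
Require δ ≤ 7/2, so |x − 2| ≥ |7| − |x − 9| > 7 − 7/2 = 7/2.
Hence |(-8x - 7)/(x - 2) + 79/7| < 23|x − 9|/(7·(7/2)) = (46/49)|x − 9|, which is < ε once |x − 9| < (49/46)ε.
Take δ = min(7/2, (49/46)ε). Then 0 < |x − 9| < δ forces both bounds, so |(-8x - 7)/(x - 2) + 79/7| < ε.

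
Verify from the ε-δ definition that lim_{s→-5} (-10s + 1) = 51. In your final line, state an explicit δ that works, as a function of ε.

δ = ε/10

Fix ε > 0. We need δ > 0 so that 0 < |s + 5| < δ implies |(-10s + 1) − 51| < ε.
|(-10s + 1) − 51| = |-10s - 50| = 10|s + 5|.
So 10|s + 5| < ε exactly when |s + 5| < ε/10.
Choosing δ = ε/10 gives |(-10s + 1) − 51| = 10|s + 5| < ε whenever |s + 5| < δ.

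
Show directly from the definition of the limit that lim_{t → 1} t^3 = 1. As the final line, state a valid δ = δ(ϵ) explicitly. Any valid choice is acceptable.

Let ϵ > 0. We seek δ > 0 with 0 < |t − 1| < δ ⇒ |t^3 − 1| < ϵ.
Factor: t^3 − 1 = (t − 1)(t^2 + t + 1), so |t^3 − 1| = |t − 1|·|t^2 + t + 1|.
Restrict δ ≤ 1. Then |t − 1| < 1 gives |t| < 2, so by the triangle inequality |t^2 + t + 1| ≤ 2^2 + 2 + 1 = 7.
Hence |t^3 − 1| ≤ 7|t − 1|, which is < ϵ once |t − 1| < ϵ/7.
Take δ = min(1, ϵ/7). If 0 < |t − 1| < δ then both bounds hold and |t^3 − 1| ≤ 7|t − 1| < 7·(ϵ/7) = ϵ.

δ = min(1, ϵ/7)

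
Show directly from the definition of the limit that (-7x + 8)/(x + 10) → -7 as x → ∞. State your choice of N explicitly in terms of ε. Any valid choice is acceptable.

N = 78/ε

Suppose ε > 0. We seek N > 0 such that x > N implies |(-7x + 8)/(x + 10) + 7| < ε.
(-7x + 8)/(x + 10) + 7 = ((-7x + 8) − (-7)(x + 10)) / ((x + 10)) = 78/((x + 10)).
For x > 0 we have x + 10 > x, so |(-7x + 8)/(x + 10) + 7| = 78/((x + 10)) < 78/(x) = 78/x.
Thus |(-7x + 8)/(x + 10) + 7| < ε whenever x > 78/ε.
Take N = 78/ε. If x > N then |(-7x + 8)/(x + 10) + 7| < 78/x < ε.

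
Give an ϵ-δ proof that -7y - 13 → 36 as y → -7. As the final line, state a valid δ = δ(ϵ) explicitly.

Let ϵ > 0. We need δ > 0 so that 0 < |y + 7| < δ implies |(-7y - 13) − 36| < ϵ.
|(-7y - 13) − 36| = |-7y - 49| = 7|y + 7|.
So 7|y + 7| < ϵ exactly when |y + 7| < ϵ/7.
Choosing δ = ϵ/7 gives |(-7y - 13) − 36| = 7|y + 7| < ϵ whenever |y + 7| < δ.

δ = ϵ/7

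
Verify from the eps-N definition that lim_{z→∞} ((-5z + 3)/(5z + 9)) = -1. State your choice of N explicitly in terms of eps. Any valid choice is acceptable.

Suppose eps > 0. We seek N > 0 such that z > N implies |(-5z + 3)/(5z + 9) + 1| < eps.
(-5z + 3)/(5z + 9) + 1 = (5(-5z + 3) − (-5)(5z + 9)) / (5(5z + 9)) = 60/(5(5z + 9)).
For z > 0 we have 5z + 9 > 5z, so |(-5z + 3)/(5z + 9) + 1| = 60/(5(5z + 9)) < 60/(5·5z) = (12/5)/z.
Thus |(-5z + 3)/(5z + 9) + 1| < eps whenever z > (12/5)/eps.
Take N = (12/5)/eps. If z > N then |(-5z + 3)/(5z + 9) + 1| < (12/5)/z < eps.

N = (12/5)/eps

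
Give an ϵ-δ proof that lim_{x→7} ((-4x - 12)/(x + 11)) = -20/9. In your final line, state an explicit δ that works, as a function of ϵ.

Suppose ϵ > 0. We want δ > 0 with 0 < |x − 7| < δ ⇒ |(-4x - 12)/(x + 11) + 20/9| < ϵ.
Combining over a common denominator, (-4x - 12)/(x + 11) + 20/9 = [(-4x - 12)·18 − (-40)·(x + 11)] / [18·(x + 11)] = -32(x − 7) / (18(x + 11)).
So |(-4x - 12)/(x + 11) + 20/9| = 32|x − 7| / (18·|x + 11|).
Restrict δ ≤ 9. Then |x − 7| < 9 gives |x + 11| = |(x − 7) + 18| ≥ 18 − 9 = 9.
Hence |(-4x - 12)/(x + 11) + 20/9| < 32|x − 7|/(18·9) = (16/81)|x − 7|, which is < ϵ once |x − 7| < (81/16)ϵ.
Take δ = min(9, (81/16)ϵ). Then 0 < |x − 7| < δ forces both bounds, so |(-4x - 12)/(x + 11) + 20/9| < ϵ.

δ = min(9, (81/16)ϵ)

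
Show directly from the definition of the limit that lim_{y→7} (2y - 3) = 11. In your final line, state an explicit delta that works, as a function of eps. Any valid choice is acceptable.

delta = eps/2

Fix eps > 0. We need delta > 0 so that 0 < |y − 7| < delta implies |(2y - 3) − 11| < eps.
|(2y - 3) − 11| = |2y - 14| = 2|y − 7|.
So 2|y − 7| < eps exactly when |y − 7| < eps/2.
Take delta = eps/2. If 0 < |y − 7| < delta then |(2y - 3) − 11| = 2|y − 7| < 2·(eps/2) = eps.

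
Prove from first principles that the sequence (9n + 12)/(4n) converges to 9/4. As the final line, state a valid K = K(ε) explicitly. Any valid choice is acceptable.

K = 3/ε

Suppose ε > 0. For n ≥ 1, |(9n + 12)/(4n) − (9/4)| = |48|/(4(4n)) = 48/(4(4n)).
Since 4n ≥ 4n for n ≥ 1, this is ≤ 48/(4·4n) = 3/n.
So |(9n + 12)/(4n) − (9/4)| < ε whenever n > 3/ε.
Take K = 3/ε. If n > K then |(9n + 12)/(4n) − (9/4)| ≤ 3/n < ε.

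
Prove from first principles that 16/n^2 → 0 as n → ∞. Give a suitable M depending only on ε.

M = (16/ε)^{1/2}

Suppose ε > 0. For n ≥ 1, |16/n^2 − 0| = 16/n^2.
16/n^2 < ε ⇔ n^2 > 16/ε ⇔ n > (16/ε)^{1/2}.
Take M = (16/ε)^{1/2}. Then n > M implies 16/n^2 < ε.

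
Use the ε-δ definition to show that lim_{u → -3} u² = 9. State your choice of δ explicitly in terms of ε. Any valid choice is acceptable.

δ = min(1, ε/7)

Fix ε > 0. We seek δ > 0 with 0 < |u + 3| < δ ⇒ |u² − 9| < ε.
Factor: u² − 9 = (u + 3)(u - 3), so |u² − 9| = |u + 3|·|u - 3|.
Impose δ ≤ 1 so that |u| < 4; then |u - 3| ≤ 7.
Hence |u² − 9| ≤ 7|u + 3|, which is < ε once |u + 3| < ε/7.
Take δ = min(1, ε/7). If 0 < |u + 3| < δ then both bounds hold and |u² − 9| ≤ 7|u + 3| < 7·(ε/7) = ε.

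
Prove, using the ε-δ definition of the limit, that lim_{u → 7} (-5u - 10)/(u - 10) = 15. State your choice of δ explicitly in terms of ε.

Let ε > 0. We want δ > 0 with 0 < |u − 7| < δ ⇒ |(-5u - 10)/(u - 10) − 15| < ε.
Combining over a common denominator, (-5u - 10)/(u - 10) − 15 = [(-5u - 10)·(-3) − (-45)·(u - 10)] / [(-3)·(u - 10)] = 60(u − 7) / ((-3)(u - 10)).
So |(-5u - 10)/(u - 10) − 15| = 60|u − 7| / (3·|u − 10|).
Restrict δ ≤ 3/2. Then |u − 7| < 3/2 gives |u − 10| = |(u − 7) + (-3)| ≥ 3 − 3/2 = 3/2.
Hence |(-5u - 10)/(u - 10) − 15| < 60|u − 7|/(3·(3/2)) = (40/3)|u − 7|, which is < ε once |u − 7| < (3/40)ε.
Take δ = min(3/2, (3/40)ε). Then 0 < |u − 7| < δ forces both bounds, so |(-5u - 10)/(u - 10) − 15| < ε.

δ = min(3/2, (3/40)ε)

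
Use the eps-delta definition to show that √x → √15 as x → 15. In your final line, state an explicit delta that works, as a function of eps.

delta = min(15, √15·eps)

Let eps > 0. We want delta > 0 such that 0 < |x − 15| < delta implies |√x − √15| < eps.
Rationalise: √x − √15 = (x − 15)/(√x + √15), so |√x − √15| = |x − 15|/(√x + √15).
Restrict delta ≤ 15 so that |x − 15| < 15 forces x > 0, and then √x + √15 > √15.
Hence |√x − √15| < |x − 15|/√15, which is < eps once |x − 15| < √15·eps.
Take delta = min(15, √15·eps). If 0 < |x − 15| < delta then x > 0 and |√x − √15| < |x − 15|/√15 < eps.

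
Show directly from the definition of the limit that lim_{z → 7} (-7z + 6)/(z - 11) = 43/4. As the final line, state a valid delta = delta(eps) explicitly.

Let eps > 0. We want delta > 0 with 0 < |z − 7| < delta ⇒ |(-7z + 6)/(z - 11) − (43/4)| < eps.
Combining over a common denominator, (-7z + 6)/(z - 11) − (43/4) = [(-7z + 6)·(-4) − (-43)·(z - 11)] / [(-4)·(z - 11)] = 71(z − 7) / ((-4)(z - 11)).
So |(-7z + 6)/(z - 11) − (43/4)| = 71|z − 7| / (4·|z − 11|).
Require delta ≤ 2, so |z − 11| ≥ |-4| − |z − 7| > 4 − 2 = 2.
Hence |(-7z + 6)/(z - 11) − (43/4)| < 71|z − 7|/(4·2) = (71/8)|z − 7|, which is < eps once |z − 7| < (8/71)eps.
Take delta = min(2, (8/71)eps). Then 0 < |z − 7| < delta forces both bounds, so |(-7z + 6)/(z - 11) − (43/4)| < eps.

delta = min(2, (8/71)eps)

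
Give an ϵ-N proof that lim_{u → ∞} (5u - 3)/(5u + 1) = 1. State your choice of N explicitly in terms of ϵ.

N = (4/5)/ϵ

Fix ϵ > 0. We seek N > 0 such that u > N implies |(5u - 3)/(5u + 1) − 1| < ϵ.
(5u - 3)/(5u + 1) − 1 = (5(5u - 3) − 5(5u + 1)) / (5(5u + 1)) = -20/(5(5u + 1)).
For u > 0 we have 5u + 1 > 5u, so |(5u - 3)/(5u + 1) − 1| = 20/(5(5u + 1)) < 20/(5·5u) = (4/5)/u.
Thus |(5u - 3)/(5u + 1) − 1| < ϵ whenever u > (4/5)/ϵ.
Take N = (4/5)/ϵ. If u > N then |(5u - 3)/(5u + 1) − 1| < (4/5)/u < ϵ.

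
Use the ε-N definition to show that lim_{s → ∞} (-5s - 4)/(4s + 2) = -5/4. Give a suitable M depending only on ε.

Fix ε > 0. We seek M > 0 such that s > M implies |(-5s - 4)/(4s + 2) + 5/4| < ε.
(-5s - 4)/(4s + 2) + 5/4 = (4(-5s - 4) − (-5)(4s + 2)) / (4(4s + 2)) = -6/(4(4s + 2)).
For s > 0 we have 4s + 2 > 4s, so |(-5s - 4)/(4s + 2) + 5/4| = 6/(4(4s + 2)) < 6/(4·4s) = (3/8)/s.
Thus |(-5s - 4)/(4s + 2) + 5/4| < ε whenever s > (3/8)/ε.
Take M = (3/8)/ε. If s > M then |(-5s - 4)/(4s + 2) + 5/4| < (3/8)/s < ε.

M = (3/8)/ε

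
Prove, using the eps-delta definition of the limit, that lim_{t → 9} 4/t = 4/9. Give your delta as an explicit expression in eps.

delta = min(9/2, (81/8)eps)

Let eps > 0. We seek delta > 0 such that 0 < |t − 9| < delta implies |4/t − (4/9)| < eps.
|4/t − (4/9)| = 4·|9 − t|/(9·|t|) = 4|t − 9|/(9|t|).
Require delta ≤ 9/2 so that |t| > 9 − 9/2 = 9/2, hence 9|t| > 81/2.
Then |4/t − (4/9)| < 4|t − 9|/(81/2), which is < eps when |t − 9| < (81/8)eps.
Take delta = min(9/2, (81/8)eps). Then 0 < |t − 9| < delta gives both |t − 9| < 9/2 and |t − 9| < (81/8)eps, so |4/t − (4/9)| < eps.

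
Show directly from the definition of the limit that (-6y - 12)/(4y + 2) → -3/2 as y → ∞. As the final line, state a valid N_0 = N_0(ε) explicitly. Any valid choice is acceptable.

N_0 = (9/4)/ε

Fix ε > 0. We seek N_0 > 0 such that y > N_0 implies |(-6y - 12)/(4y + 2) + 3/2| < ε.
(-6y - 12)/(4y + 2) + 3/2 = (4(-6y - 12) − (-6)(4y + 2)) / (4(4y + 2)) = -36/(4(4y + 2)).
For y > 0 we have 4y + 2 > 4y, so |(-6y - 12)/(4y + 2) + 3/2| = 36/(4(4y + 2)) < 36/(4·4y) = (9/4)/y.
Thus |(-6y - 12)/(4y + 2) + 3/2| < ε whenever y > (9/4)/ε.
Take N_0 = (9/4)/ε. If y > N_0 then |(-6y - 12)/(4y + 2) + 3/2| < (9/4)/y < ε.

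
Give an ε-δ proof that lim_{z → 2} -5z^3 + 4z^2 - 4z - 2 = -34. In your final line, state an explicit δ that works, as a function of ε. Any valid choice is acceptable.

Let ε > 0 be given. We want δ > 0 such that 0 < |z − 2| < δ implies |(-5z^3 + 4z^2 - 4z - 2) + 34| < ε.
(-5z^3 + 4z^2 - 4z - 2) + 34 = -5z^3 + 4z^2 - 4z + 32 = (z − 2)(-5z^2 - 6z - 16).
So |(-5z^3 + 4z^2 - 4z - 2) + 34| = |z − 2|·|-5z^2 - 6z - 16|.
Require δ ≤ 1. Then |z − 2| < 1 gives |z| < 3, and by the triangle inequality |-5z^2 - 6z - 16| ≤ 5·3^2 + 6·3 + 16 = 79.
Hence |(-5z^3 + 4z^2 - 4z - 2) + 34| ≤ 79|z − 2| < ε provided |z − 2| < ε/79.
Choosing δ = min(1, ε/79) ensures both conditions, hence |(-5z^3 + 4z^2 - 4z - 2) + 34| < ε.

δ = min(1, ε/79)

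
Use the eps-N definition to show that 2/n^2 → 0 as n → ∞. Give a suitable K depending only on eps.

Let eps > 0. For n ≥ 1, |2/n^2 − 0| = 2/n^2.
2/n^2 < eps ⇔ n^2 > 2/eps ⇔ n > (2/eps)^{1/2}.
Take K = (2/eps)^{1/2}. Then n > K implies 2/n^2 < eps.

K = (2/eps)^{1/2}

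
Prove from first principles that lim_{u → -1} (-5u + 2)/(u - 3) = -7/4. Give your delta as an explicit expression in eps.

delta = min(2, (8/13)eps)

Let eps > 0. We want delta > 0 with 0 < |u + 1| < delta ⇒ |(-5u + 2)/(u - 3) + 7/4| < eps.
Combining over a common denominator, (-5u + 2)/(u - 3) + 7/4 = [(-5u + 2)·(-4) − 7·(u - 3)] / [(-4)·(u - 3)] = 13(u + 1) / ((-4)(u - 3)).
So |(-5u + 2)/(u - 3) + 7/4| = 13|u + 1| / (4·|u − 3|).
Require delta ≤ 2, so |u − 3| ≥ |-4| − |u + 1| > 4 − 2 = 2.
Hence |(-5u + 2)/(u - 3) + 7/4| < 13|u + 1|/(4·2) = (13/8)|u + 1|, which is < eps once |u + 1| < (8/13)eps.
Take delta = min(2, (8/13)eps). Then 0 < |u + 1| < delta forces both bounds, so |(-5u + 2)/(u - 3) + 7/4| < eps.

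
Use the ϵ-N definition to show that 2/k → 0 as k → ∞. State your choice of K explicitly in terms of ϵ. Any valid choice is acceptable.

Suppose ϵ > 0. For k ≥ 1, |2/k − 0| = 2/(k) ≤ 2/k.
We need 2/k < ϵ, i.e. k > 2/ϵ.
Take K = 2/ϵ. If k > K then |2/k| ≤ 2/k < ϵ.

K = 2/ϵ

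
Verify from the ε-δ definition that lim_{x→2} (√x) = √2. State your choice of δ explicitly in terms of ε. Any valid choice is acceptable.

δ = min(2, √2·ε)

Let ε > 0. We want δ > 0 such that 0 < |x − 2| < δ implies |√x − √2| < ε.
Rationalise: √x − √2 = (x − 2)/(√x + √2), so |√x − √2| = |x − 2|/(√x + √2).
Restrict δ ≤ 2 so that |x − 2| < 2 forces x > 0, and then √x + √2 > √2.
Hence |√x − √2| < |x − 2|/√2, which is < ε once |x − 2| < √2·ε.
Take δ = min(2, √2·ε). If 0 < |x − 2| < δ then x > 0 and |√x − √2| < |x − 2|/√2 < ε.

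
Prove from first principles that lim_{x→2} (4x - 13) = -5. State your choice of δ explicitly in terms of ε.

Fix ε > 0. We need δ > 0 so that 0 < |x − 2| < δ implies |(4x - 13) + 5| < ε.
|(4x - 13) + 5| = |4x - 8| = 4|x − 2|.
So 4|x − 2| < ε exactly when |x − 2| < ε/4.
Choosing δ = ε/4 gives |(4x - 13) + 5| = 4|x − 2| < ε whenever |x − 2| < δ.

δ = ε/4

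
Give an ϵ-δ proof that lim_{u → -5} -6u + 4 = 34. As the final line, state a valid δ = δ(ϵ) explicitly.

δ = ϵ/6

Let ϵ > 0 be given. We need δ > 0 so that 0 < |u + 5| < δ implies |(-6u + 4) − 34| < ϵ.
|(-6u + 4) − 34| = |-6u - 30| = 6|u + 5|.
So 6|u + 5| < ϵ exactly when |u + 5| < ϵ/6.
Choosing δ = ϵ/6 gives |(-6u + 4) − 34| = 6|u + 5| < ϵ whenever |u + 5| < δ.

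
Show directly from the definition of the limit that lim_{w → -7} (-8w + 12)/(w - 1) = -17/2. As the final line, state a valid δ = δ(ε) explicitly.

δ = min(4, 8ε)

Suppose ε > 0. We want δ > 0 with 0 < |w + 7| < δ ⇒ |(-8w + 12)/(w - 1) + 17/2| < ε.
Combining over a common denominator, (-8w + 12)/(w - 1) + 17/2 = [(-8w + 12)·(-8) − 68·(w - 1)] / [(-8)·(w - 1)] = -4(w + 7) / ((-8)(w - 1)).
So |(-8w + 12)/(w - 1) + 17/2| = 4|w + 7| / (8·|w − 1|).
Restrict δ ≤ 4. Then |w + 7| < 4 gives |w − 1| = |(w + 7) + (-8)| ≥ 8 − 4 = 4.
Hence |(-8w + 12)/(w - 1) + 17/2| < 4|w + 7|/(8·4) = (1/8)|w + 7|, which is < ε once |w + 7| < 8ε.
Take δ = min(4, 8ε). Then 0 < |w + 7| < δ forces both bounds, so |(-8w + 12)/(w - 1) + 17/2| < ε.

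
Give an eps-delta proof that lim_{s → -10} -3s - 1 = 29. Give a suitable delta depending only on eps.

delta = eps/3

Let eps > 0. We need delta > 0 so that 0 < |s + 10| < delta implies |(-3s - 1) − 29| < eps.
|(-3s - 1) − 29| = |-3s - 30| = 3|s + 10|.
So 3|s + 10| < eps exactly when |s + 10| < eps/3.
Choosing delta = eps/3 gives |(-3s - 1) − 29| = 3|s + 10| < eps whenever |s + 10| < delta.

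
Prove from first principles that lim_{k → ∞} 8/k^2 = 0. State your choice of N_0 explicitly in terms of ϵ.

Fix ϵ > 0. For k ≥ 1, |8/k^2 − 0| = 8/k^2.
8/k^2 < ϵ ⇔ k^2 > 8/ϵ ⇔ k > (8/ϵ)^{1/2}.
Take N_0 = (8/ϵ)^{1/2}. Then k > N_0 implies 8/k^2 < ϵ.

N_0 = (8/ϵ)^{1/2}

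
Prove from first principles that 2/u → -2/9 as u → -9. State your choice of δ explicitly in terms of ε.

δ = min(9/2, (81/4)ε)

Suppose ε > 0. We seek δ > 0 such that 0 < |u + 9| < δ implies |2/u + 2/9| < ε.
|2/u + 2/9| = 2·|-9 − u|/(9·|u|) = 2|u + 9|/(9|u|).
Require δ ≤ 9/2 so that |u| > 9 − 9/2 = 9/2, hence 9|u| > 81/2.
Then |2/u + 2/9| < 2|u + 9|/(81/2), which is < ε when |u + 9| < (81/4)ε.
Take δ = min(9/2, (81/4)ε). Then 0 < |u + 9| < δ gives both |u + 9| < 9/2 and |u + 9| < (81/4)ε, so |2/u + 2/9| < ε.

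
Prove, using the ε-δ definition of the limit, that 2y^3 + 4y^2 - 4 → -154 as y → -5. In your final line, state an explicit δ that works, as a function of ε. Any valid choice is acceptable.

Fix ε > 0. We want δ > 0 such that 0 < |y + 5| < δ implies |(2y^3 + 4y^2 - 4) + 154| < ε.
(2y^3 + 4y^2 - 4) + 154 = 2y^3 + 4y^2 + 150 = (y + 5)(2y^2 - 6y + 30).
So |(2y^3 + 4y^2 - 4) + 154| = |y + 5|·|2y^2 - 6y + 30|.
Assume first that |y + 5| < 1, so |y| < 6. Then |2y^2 - 6y + 30| ≤ 2·6^2 + 6·6 + 30 = 138.
Hence |(2y^3 + 4y^2 - 4) + 154| ≤ 138|y + 5| < ε provided |y + 5| < ε/138.
Choosing δ = min(1, ε/138) ensures both conditions, hence |(2y^3 + 4y^2 - 4) + 154| < ε.

δ = min(1, ε/138)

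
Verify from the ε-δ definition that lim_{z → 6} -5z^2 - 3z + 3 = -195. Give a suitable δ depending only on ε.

Let ε > 0. We want δ > 0 such that 0 < |z − 6| < δ implies |(-5z^2 - 3z + 3) + 195| < ε.
(-5z^2 - 3z + 3) + 195 = -5z^2 - 3z + 198 = (z − 6)(-5z - 33).
So |(-5z^2 - 3z + 3) + 195| = |z − 6|·|-5z - 33|.
Assume first that |z − 6| < 1, so |z| < 7. Then |-5z - 33| ≤ 5·7 + 33 = 68.
Hence |(-5z^2 - 3z + 3) + 195| ≤ 68|z − 6| < ε provided |z − 6| < ε/68.
Take δ = min(1, ε/68). Then 0 < |z − 6| < δ gives both |z − 6| < 1 and |z − 6| < ε/68, so |(-5z^2 - 3z + 3) + 195| < ε.

δ = min(1, ε/68)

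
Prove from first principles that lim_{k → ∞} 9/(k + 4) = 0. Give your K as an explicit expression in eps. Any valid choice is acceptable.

K = 9/eps

Let eps > 0. For k ≥ 1, |9/(k + 4) − 0| = 9/(k + 4) ≤ 9/k.
We need 9/k < eps, i.e. k > 9/eps.
Take K = 9/eps. If k > K then |9/(k + 4)| ≤ 9/k < eps.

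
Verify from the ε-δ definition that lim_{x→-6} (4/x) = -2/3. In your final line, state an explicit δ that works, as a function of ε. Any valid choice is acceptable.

δ = min(3, (9/2)ε)

Let ε > 0. We seek δ > 0 such that 0 < |x + 6| < δ implies |4/x + 2/3| < ε.
|4/x + 2/3| = 4·|-6 − x|/(6·|x|) = 4|x + 6|/(6|x|).
Require δ ≤ 3 so that |x| > 6 − 3 = 3, hence 6|x| > 18.
Then |4/x + 2/3| < 4|x + 6|/18, which is < ε when |x + 6| < (9/2)ε.
Take δ = min(3, (9/2)ε). Then 0 < |x + 6| < δ gives both |x + 6| < 3 and |x + 6| < (9/2)ε, so |4/x + 2/3| < ε.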